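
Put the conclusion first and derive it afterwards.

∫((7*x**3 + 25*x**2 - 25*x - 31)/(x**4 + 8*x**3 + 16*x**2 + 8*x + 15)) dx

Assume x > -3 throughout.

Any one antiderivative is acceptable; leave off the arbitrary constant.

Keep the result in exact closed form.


The answer is 4*log(x + 3) + 3*log(x + 5) - 4*atan(x).
Step 1. Decompose ∫((7*x**3 + 25*x**2 - 25*x - 31)/(x**4 + 8*x**3 + 16*x**2 + 8*x + 15)) dx by partial fractions, (7*x**3 + 25*x**2 - 25*x - 31)/(x**4 + 8*x**3 + 16*x**2 + 8*x + 15) = -4/(x**2 + 1) + 3/(x + 5) + 4/(x + 3): now ∫(4/(x + 3)) dx + ∫(3/(x + 5)) dx + ∫(-4/(x**2 + 1)) dx.
Step 2. Evaluate the standard form [assuming x > -3]: now 4*log(x + 3) + ∫(3/(x + 5)) dx + ∫(-4/(x**2 + 1)) dx.
Step 3. Evaluate the standard form [assuming x > -5]: now 4*log(x + 3) + 3*log(x + 5) + ∫(-4/(x**2 + 1)) dx.
Step 4. Evaluate the standard form: now 4*log(x + 3) + 3*log(x + 5) - 4*atan(x).
Answer: 4*log(x + 3) + 3*log(x + 5) - 4*atan(x).


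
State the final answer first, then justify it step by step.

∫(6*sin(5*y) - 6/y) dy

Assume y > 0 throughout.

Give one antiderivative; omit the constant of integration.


The answer is -6*log(y) - 6*cos(5*y)/5.
Step 1. Rewrite: now ∫(-6/y) dy + ∫(6*sin(5*y)) dy.
Step 2. Evaluate the standard form: now -6*cos(5*y)/5 + ∫(-6/y) dy.
Step 3. Evaluate the standard form [assuming y > 0]: now -6*log(y) - 6*cos(5*y)/5.
Answer: -6*log(y) - 6*cos(5*y)/5.


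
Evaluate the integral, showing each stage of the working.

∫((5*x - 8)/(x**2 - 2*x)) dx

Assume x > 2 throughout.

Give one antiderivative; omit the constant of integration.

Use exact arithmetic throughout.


Step 1. Decompose ∫((5*x - 8)/(x**2 - 2*x)) dx by partial fractions, (5*x - 8)/(x**2 - 2*x) = 1/(x - 2) + 4/x: now ∫(4/x) dx + ∫(1/(x - 2)) dx.
Step 2. Evaluate the standard form [assuming x > 0]: now 4*log(x) + ∫(1/(x - 2)) dx.
Step 3. Evaluate the standard form [assuming x > 2]: now 4*log(x) + log(x - 2).
Answer: 4*log(x) + log(x - 2).


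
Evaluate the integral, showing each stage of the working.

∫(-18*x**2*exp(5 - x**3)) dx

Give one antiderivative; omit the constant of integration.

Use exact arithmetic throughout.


Step 1. Substitute u = x**3 - 5, turning ∫(-18*x**2*exp(5 - x**3)) dx into ∫(-6*exp(-u)) du: now ∫(-6*exp(-u)) du.
Step 2. Evaluate the standard form: now 6*exp(-u).
Step 3. Substitute back u = x**3 - 5: now 6*exp(5 - x**3).
Answer: 6*exp(5 - x**3).


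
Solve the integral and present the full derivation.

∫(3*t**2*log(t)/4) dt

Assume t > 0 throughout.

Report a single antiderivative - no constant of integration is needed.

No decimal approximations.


Step 1. Integrate ∫(3*t**2*log(t)/4) dt by parts with u = log(t), dv = (3*t**2/4) dt, so v = t**3/4 [assuming t > 0]: now t**3*log(t)/4 + ∫(-t**2/4) dt.
Step 2. Evaluate the standard form: now t**3*log(t)/4 - t**3/12.
Answer: t**3*log(t)/4 - t**3/12.


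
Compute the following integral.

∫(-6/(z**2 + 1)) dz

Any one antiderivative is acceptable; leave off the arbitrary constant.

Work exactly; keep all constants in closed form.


Answer: -6*atan(z).


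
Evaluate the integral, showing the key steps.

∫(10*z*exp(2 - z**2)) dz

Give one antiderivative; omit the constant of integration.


Step 1. Substitute u = z**2 - 2, turning ∫(10*z*exp(2 - z**2)) dz into ∫(5*exp(-u)) du: now ∫(5*exp(-u)) du.
Step 2. Evaluate the standard form: now -5*exp(-u).
Step 3. Substitute back u = z**2 - 2: now -5*exp(2 - z**2).
Answer: -5*exp(2 - z**2).


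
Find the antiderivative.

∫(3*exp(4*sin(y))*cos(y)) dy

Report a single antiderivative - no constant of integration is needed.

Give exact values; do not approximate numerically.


Answer: 3*exp(4*sin(y))/4.


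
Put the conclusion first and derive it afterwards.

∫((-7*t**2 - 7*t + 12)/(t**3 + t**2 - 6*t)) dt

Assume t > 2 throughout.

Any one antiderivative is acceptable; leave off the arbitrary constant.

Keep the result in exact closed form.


The answer is -2*log(t) - 3*log(t - 2) - 2*log(t + 3).
Step 1. Decompose ∫((-7*t**2 - 7*t + 12)/(t**3 + t**2 - 6*t)) dt by partial fractions, (-7*t**2 - 7*t + 12)/(t**3 + t**2 - 6*t) = -2/(t + 3) - 3/(t - 2) - 2/t: now ∫(-2/t) dt + ∫(-3/(t - 2)) dt + ∫(-2/(t + 3)) dt.
Step 2. Evaluate the standard form [assuming t > 0]: now -2*log(t) + ∫(-3/(t - 2)) dt + ∫(-2/(t + 3)) dt.
Step 3. Evaluate the standard form [assuming t > -3]: now -2*log(t) - 2*log(t + 3) + ∫(-3/(t - 2)) dt.
Step 4. Evaluate the standard form [assuming t > 2]: now -2*log(t) - 3*log(t - 2) - 2*log(t + 3).
Answer: -2*log(t) - 3*log(t - 2) - 2*log(t + 3).


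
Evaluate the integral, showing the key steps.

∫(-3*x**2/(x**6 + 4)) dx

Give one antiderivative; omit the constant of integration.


Step 1. Substitute u = x**3, turning ∫(-3*x**2/(x**6 + 4)) dx into ∫(-1/(u**2 + 4)) du: now ∫(-1/(u**2 + 4)) du.
Step 2. Evaluate the standard form: now -atan(u/2)/2.
Step 3. Substitute back u = x**3: now -atan(x**3/2)/2.
Answer: -atan(x**3/2)/2.


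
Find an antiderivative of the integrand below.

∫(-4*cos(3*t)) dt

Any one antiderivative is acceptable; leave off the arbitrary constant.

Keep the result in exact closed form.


Answer: -4*sin(3*t)/3.


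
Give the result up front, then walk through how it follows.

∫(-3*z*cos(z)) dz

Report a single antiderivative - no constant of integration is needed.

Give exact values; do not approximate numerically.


The answer is -3*z*sin(z) - 3*cos(z).
Step 1. Integrate ∫(-3*z*cos(z)) dz by parts with u = z, dv = (-3*cos(z)) dz, so v = -3*sin(z): now -3*z*sin(z) + ∫(3*sin(z)) dz.
Step 2. Evaluate the standard form: now -3*z*sin(z) - 3*cos(z).
Answer: -3*z*sin(z) - 3*cos(z).


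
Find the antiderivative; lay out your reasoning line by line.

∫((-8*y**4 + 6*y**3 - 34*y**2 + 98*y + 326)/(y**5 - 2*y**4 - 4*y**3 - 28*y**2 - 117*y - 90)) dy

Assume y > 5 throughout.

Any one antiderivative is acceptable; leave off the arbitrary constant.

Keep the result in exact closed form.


Step 1. Decompose ∫((-8*y**4 + 6*y**3 - 34*y**2 + 98*y + 326)/(y**5 - 2*y**4 - 4*y**3 - 28*y**2 - 117*y - 90)) dy by partial fractions, (-8*y**4 + 6*y**3 - 34*y**2 + 98*y + 326)/(y**5 - 2*y**4 - 4*y**3 - 28*y**2 - 117*y - 90) = -2/(y**2 + 9) - 2/(y + 2) - 3/(y + 1) - 3/(y - 5): now ∫(-3/(y - 5)) dy + ∫(-3/(y + 1)) dy + ∫(-2/(y + 2)) dy + ∫(-2/(y**2 + 9)) dy.
Step 2. Evaluate the standard form [assuming y > -1]: now -3*log(y + 1) + ∫(-3/(y - 5)) dy + ∫(-2/(y + 2)) dy + ∫(-2/(y**2 + 9)) dy.
Step 3. Evaluate the standard form [assuming y > -2]: now -3*log(y + 1) - 2*log(y + 2) + ∫(-3/(y - 5)) dy + ∫(-2/(y**2 + 9)) dy.
Step 4. Evaluate the standard form [assuming y > 5]: now -3*log(y - 5) - 3*log(y + 1) - 2*log(y + 2) + ∫(-2/(y**2 + 9)) dy.
Step 5. Evaluate the standard form: now -3*log(y - 5) - 3*log(y + 1) - 2*log(y + 2) - 2*atan(y/3)/3.
Answer: -3*log(y - 5) - 3*log(y + 1) - 2*log(y + 2) - 2*atan(y/3)/3.


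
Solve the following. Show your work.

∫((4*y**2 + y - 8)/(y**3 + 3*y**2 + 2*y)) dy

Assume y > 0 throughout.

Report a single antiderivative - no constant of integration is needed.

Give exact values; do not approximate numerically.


Step 1. Decompose ∫((4*y**2 + y - 8)/(y**3 + 3*y**2 + 2*y)) dy by partial fractions, (4*y**2 + y - 8)/(y**3 + 3*y**2 + 2*y) = 3/(y + 2) + 5/(y + 1) - 4/y: now ∫(-4/y) dy + ∫(5/(y + 1)) dy + ∫(3/(y + 2)) dy.
Step 2. Evaluate the standard form [assuming y > -2]: now 3*log(y + 2) + ∫(-4/y) dy + ∫(5/(y + 1)) dy.
Step 3. Evaluate the standard form [assuming y > -1]: now 5*log(y + 1) + 3*log(y + 2) + ∫(-4/y) dy.
Step 4. Evaluate the standard form [assuming y > 0]: now -4*log(y) + 5*log(y + 1) + 3*log(y + 2).
Answer: -4*log(y) + 5*log(y + 1) + 3*log(y + 2).


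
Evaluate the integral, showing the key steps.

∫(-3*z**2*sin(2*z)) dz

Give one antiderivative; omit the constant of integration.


Step 1. Integrate ∫(-3*z**2*sin(2*z)) dz by parts with u = z**2, dv = (-3*sin(2*z)) dz, so v = 3*cos(2*z)/2: now 3*z**2*cos(2*z)/2 + ∫(-3*z*cos(2*z)) dz.
Step 2. Integrate ∫(-3*z*cos(2*z)) dz by parts with u = z, dv = (-3*cos(2*z)) dz, so v = -3*sin(2*z)/2: now 3*z**2*cos(2*z)/2 - 3*z*sin(2*z)/2 + ∫(3*sin(2*z)/2) dz.
Step 3. Evaluate the standard form: now 3*z**2*cos(2*z)/2 - 3*z*sin(2*z)/2 - 3*cos(2*z)/4.
Answer: 3*z**2*cos(2*z)/2 - 3*z*sin(2*z)/2 - 3*cos(2*z)/4.


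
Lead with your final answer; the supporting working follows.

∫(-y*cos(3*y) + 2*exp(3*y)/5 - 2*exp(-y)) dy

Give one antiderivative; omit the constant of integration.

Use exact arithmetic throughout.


The answer is -y*sin(3*y)/3 + 2*exp(3*y)/15 - cos(3*y)/9 + 2*exp(-y).
Step 1. Rewrite: now ∫(-y*cos(3*y)) dy + ∫(-2*exp(-y)) dy + ∫(2*exp(3*y)/5) dy.
Step 2. Integrate ∫(-y*cos(3*y)) dy by parts with u = y, dv = (-cos(3*y)) dy, so v = -sin(3*y)/3: now -y*sin(3*y)/3 + ∫(-2*exp(-y)) dy + ∫(2*exp(3*y)/5) dy + ∫(sin(3*y)/3) dy.
Step 3. Evaluate the standard form: now -y*sin(3*y)/3 - cos(3*y)/9 + ∫(-2*exp(-y)) dy + ∫(2*exp(3*y)/5) dy.
Step 4. Evaluate the standard form: now -y*sin(3*y)/3 - cos(3*y)/9 + ∫(2*exp(3*y)/5) dy + 2*exp(-y).
Step 5. Evaluate the standard form: now -y*sin(3*y)/3 + 2*exp(3*y)/15 - cos(3*y)/9 + 2*exp(-y).
Answer: -y*sin(3*y)/3 + 2*exp(3*y)/15 - cos(3*y)/9 + 2*exp(-y).


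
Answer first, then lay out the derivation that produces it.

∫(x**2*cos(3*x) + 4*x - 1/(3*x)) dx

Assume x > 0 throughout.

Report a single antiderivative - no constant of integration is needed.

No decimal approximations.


The answer is x**2*sin(3*x)/3 + 2*x**2 + 2*x*cos(3*x)/9 - log(x)/3 - 2*sin(3*x)/27.
Step 1. Rewrite: now ∫(-1/(3*x)) dx + ∫(4*x) dx + ∫(x**2*cos(3*x)) dx.
Step 2. Evaluate the standard form [assuming x > 0]: now -log(x)/3 + ∫(4*x) dx + ∫(x**2*cos(3*x)) dx.
Step 3. Integrate ∫(x**2*cos(3*x)) dx by parts with u = x**2, dv = (cos(3*x)) dx, so v = sin(3*x)/3: now x**2*sin(3*x)/3 - log(x)/3 + ∫(4*x) dx + ∫(-2*x*sin(3*x)/3) dx.
Step 4. Integrate ∫(-2*x*sin(3*x)/3) dx by parts with u = x, dv = (-2*sin(3*x)/3) dx, so v = 2*cos(3*x)/9: now x**2*sin(3*x)/3 + 2*x*cos(3*x)/9 - log(x)/3 + ∫(4*x) dx + ∫(-2*cos(3*x)/9) dx.
Step 5. Evaluate the standard form: now x**2*sin(3*x)/3 + 2*x*cos(3*x)/9 - log(x)/3 - 2*sin(3*x)/27 + ∫(4*x) dx.
Step 6. Evaluate the standard form: now x**2*sin(3*x)/3 + 2*x**2 + 2*x*cos(3*x)/9 - log(x)/3 - 2*sin(3*x)/27.
Answer: x**2*sin(3*x)/3 + 2*x**2 + 2*x*cos(3*x)/9 - log(x)/3 - 2*sin(3*x)/27.


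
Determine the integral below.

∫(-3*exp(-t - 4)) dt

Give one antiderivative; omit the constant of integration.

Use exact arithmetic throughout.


Answer: 3*exp(-t - 4).


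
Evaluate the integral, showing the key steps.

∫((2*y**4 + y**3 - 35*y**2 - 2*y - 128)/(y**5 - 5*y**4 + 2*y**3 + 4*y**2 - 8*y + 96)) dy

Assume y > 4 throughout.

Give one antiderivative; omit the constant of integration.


Step 1. Decompose ∫((2*y**4 + y**3 - 35*y**2 - 2*y - 128)/(y**5 - 5*y**4 + 2*y**3 + 4*y**2 - 8*y + 96)) dy by partial fractions, (2*y**4 + y**3 - 35*y**2 - 2*y - 128)/(y**5 - 5*y**4 + 2*y**3 + 4*y**2 - 8*y + 96) = 1/(y**2 + 4) - 1/(y + 2) + 4/(y - 3) - 1/(y - 4): now ∫(-1/(y - 4)) dy + ∫(4/(y - 3)) dy + ∫(-1/(y + 2)) dy + ∫(1/(y**2 + 4)) dy.
Step 2. Evaluate the standard form [assuming y > -2]: now -log(y + 2) + ∫(-1/(y - 4)) dy + ∫(4/(y - 3)) dy + ∫(1/(y**2 + 4)) dy.
Step 3. Evaluate the standard form [assuming y > 3]: now 4*log(y - 3) - log(y + 2) + ∫(-1/(y - 4)) dy + ∫(1/(y**2 + 4)) dy.
Step 4. Evaluate the standard form [assuming y > 4]: now -log(y - 4) + 4*log(y - 3) - log(y + 2) + ∫(1/(y**2 + 4)) dy.
Step 5. Evaluate the standard form: now -log(y - 4) + 4*log(y - 3) - log(y + 2) + atan(y/2)/2.
Answer: -log(y - 4) + 4*log(y - 3) - log(y + 2) + atan(y/2)/2.


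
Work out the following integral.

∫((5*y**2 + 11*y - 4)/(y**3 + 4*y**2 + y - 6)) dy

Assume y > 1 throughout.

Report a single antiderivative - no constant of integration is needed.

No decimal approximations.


Answer: log(y - 1) + 2*log(y + 2) + 2*log(y + 3).


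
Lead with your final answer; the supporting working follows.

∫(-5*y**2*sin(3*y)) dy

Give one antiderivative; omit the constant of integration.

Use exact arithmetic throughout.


The answer is 5*y**2*cos(3*y)/3 - 10*y*sin(3*y)/9 - 10*cos(3*y)/27.
Step 1. Integrate ∫(-5*y**2*sin(3*y)) dy by parts with u = y**2, dv = (-5*sin(3*y)) dy, so v = 5*cos(3*y)/3: now 5*y**2*cos(3*y)/3 + ∫(-10*y*cos(3*y)/3) dy.
Step 2. Integrate ∫(-10*y*cos(3*y)/3) dy by parts with u = y, dv = (-10*cos(3*y)/3) dy, so v = -10*sin(3*y)/9: now 5*y**2*cos(3*y)/3 - 10*y*sin(3*y)/9 + ∫(10*sin(3*y)/9) dy.
Step 3. Evaluate the standard form: now 5*y**2*cos(3*y)/3 - 10*y*sin(3*y)/9 - 10*cos(3*y)/27.
Answer: 5*y**2*cos(3*y)/3 - 10*y*sin(3*y)/9 - 10*cos(3*y)/27.


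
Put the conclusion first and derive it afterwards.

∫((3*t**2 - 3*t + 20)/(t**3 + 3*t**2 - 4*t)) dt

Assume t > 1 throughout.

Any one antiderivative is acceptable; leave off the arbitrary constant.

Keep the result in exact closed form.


The answer is -5*log(t) + 4*log(t - 1) + 4*log(t + 4).
Step 1. Decompose ∫((3*t**2 - 3*t + 20)/(t**3 + 3*t**2 - 4*t)) dt by partial fractions, (3*t**2 - 3*t + 20)/(t**3 + 3*t**2 - 4*t) = 4/(t + 4) + 4/(t - 1) - 5/t: now ∫(-5/t) dt + ∫(4/(t - 1)) dt + ∫(4/(t + 4)) dt.
Step 2. Evaluate the standard form [assuming t > 0]: now -5*log(t) + ∫(4/(t - 1)) dt + ∫(4/(t + 4)) dt.
Step 3. Evaluate the standard form [assuming t > -4]: now -5*log(t) + 4*log(t + 4) + ∫(4/(t - 1)) dt.
Step 4. Evaluate the standard form [assuming t > 1]: now -5*log(t) + 4*log(t - 1) + 4*log(t + 4).
Answer: -5*log(t) + 4*log(t - 1) + 4*log(t + 4).


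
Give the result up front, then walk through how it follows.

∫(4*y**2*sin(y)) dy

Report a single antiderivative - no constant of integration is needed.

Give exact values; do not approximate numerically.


The answer is -4*y**2*cos(y) + 8*y*sin(y) + 8*cos(y).
Step 1. Integrate ∫(4*y**2*sin(y)) dy by parts with u = y**2, dv = (4*sin(y)) dy, so v = -4*cos(y): now -4*y**2*cos(y) + ∫(8*y*cos(y)) dy.
Step 2. Integrate ∫(8*y*cos(y)) dy by parts with u = y, dv = (8*cos(y)) dy, so v = 8*sin(y): now -4*y**2*cos(y) + 8*y*sin(y) + ∫(-8*sin(y)) dy.
Step 3. Evaluate the standard form: now -4*y**2*cos(y) + 8*y*sin(y) + 8*cos(y).
Answer: -4*y**2*cos(y) + 8*y*sin(y) + 8*cos(y).


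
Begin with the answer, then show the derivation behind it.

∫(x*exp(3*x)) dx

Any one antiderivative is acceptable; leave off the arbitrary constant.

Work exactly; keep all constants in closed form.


The answer is x*exp(3*x)/3 - exp(3*x)/9.
Step 1. Integrate ∫(x*exp(3*x)) dx by parts with u = x, dv = (exp(3*x)) dx, so v = exp(3*x)/3: now x*exp(3*x)/3 + ∫(-exp(3*x)/3) dx.
Step 2. Evaluate the standard form: now x*exp(3*x)/3 - exp(3*x)/9.
Answer: x*exp(3*x)/3 - exp(3*x)/9.


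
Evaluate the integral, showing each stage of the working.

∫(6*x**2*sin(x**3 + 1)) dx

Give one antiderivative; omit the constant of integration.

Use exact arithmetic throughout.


Step 1. Substitute u = x**3 + 1, turning ∫(6*x**2*sin(x**3 + 1)) dx into ∫(2*sin(u)) du: now ∫(2*sin(u)) du.
Step 2. Evaluate the standard form: now -2*cos(u).
Step 3. Substitute back u = x**3 + 1: now -2*cos(x**3 + 1).
Answer: -2*cos(x**3 + 1).


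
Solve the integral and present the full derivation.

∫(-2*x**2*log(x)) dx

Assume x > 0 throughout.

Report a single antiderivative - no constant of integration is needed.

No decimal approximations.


Step 1. Integrate ∫(-2*x**2*log(x)) dx by parts with u = log(x), dv = (-2*x**2) dx, so v = -2*x**3/3 [assuming x > 0]: now -2*x**3*log(x)/3 + ∫(2*x**2/3) dx.
Step 2. Evaluate the standard form: now -2*x**3*log(x)/3 + 2*x**3/9.
Answer: -2*x**3*log(x)/3 + 2*x**3/9.


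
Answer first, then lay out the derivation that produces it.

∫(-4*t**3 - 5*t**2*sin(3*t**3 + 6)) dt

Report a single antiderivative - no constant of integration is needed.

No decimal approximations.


The answer is -t**4 + 5*cos(3*t**3 + 6)/9.
Step 1. Rewrite: now ∫(-4*t**3) dt + ∫(-5*t**2*sin(3*t**3 + 6)) dt.
Step 2. Substitute u = t**3 + 2, turning ∫(-5*t**2*sin(3*t**3 + 6)) dt into ∫(-5*sin(3*u)/3) du: now ∫(-4*t**3) dt + ∫(-5*sin(3*u)/3) du.
Step 3. Evaluate the standard form: now 5*cos(3*u)/9 + ∫(-4*t**3) dt.
Step 4. Substitute back u = t**3 + 2: now 5*cos(3*t**3 + 6)/9 + ∫(-4*t**3) dt.
Step 5. Evaluate the standard form: now -t**4 + 5*cos(3*t**3 + 6)/9.
Answer: -t**4 + 5*cos(3*t**3 + 6)/9.


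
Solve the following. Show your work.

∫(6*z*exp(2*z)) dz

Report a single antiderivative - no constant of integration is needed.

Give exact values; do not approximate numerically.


Step 1. Integrate ∫(6*z*exp(2*z)) dz by parts with u = z, dv = (6*exp(2*z)) dz, so v = 3*exp(2*z): now 3*z*exp(2*z) + ∫(-3*exp(2*z)) dz.
Step 2. Evaluate the standard form: now 3*z*exp(2*z) - 3*exp(2*z)/2.
Answer: 3*z*exp(2*z) - 3*exp(2*z)/2.


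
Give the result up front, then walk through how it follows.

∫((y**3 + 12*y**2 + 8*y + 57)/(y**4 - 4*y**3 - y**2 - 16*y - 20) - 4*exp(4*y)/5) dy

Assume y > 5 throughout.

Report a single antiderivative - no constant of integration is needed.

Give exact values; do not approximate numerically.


The answer is -exp(4*y)/5 + 3*log(y - 5) - 2*log(y + 1) - atan(y/2)/2.
Step 1. Rewrite: now ∫((y**3 + 12*y**2 + 8*y + 57)/(y**4 - 4*y**3 - y**2 - 16*y - 20)) dy + ∫(-4*exp(4*y)/5) dy.
Step 2. Decompose ∫((y**3 + 12*y**2 + 8*y + 57)/(y**4 - 4*y**3 - y**2 - 16*y - 20)) dy by partial fractions, (y**3 + 12*y**2 + 8*y + 57)/(y**4 - 4*y**3 - y**2 - 16*y - 20) = -1/(y**2 + 4) - 2/(y + 1) + 3/(y - 5): now ∫(3/(y - 5)) dy + ∫(-2/(y + 1)) dy + ∫(-1/(y**2 + 4)) dy + ∫(-4*exp(4*y)/5) dy.
Step 3. Evaluate the standard form [assuming y > 5]: now 3*log(y - 5) + ∫(-2/(y + 1)) dy + ∫(-1/(y**2 + 4)) dy + ∫(-4*exp(4*y)/5) dy.
Step 4. Evaluate the standard form [assuming y > -1]: now 3*log(y - 5) - 2*log(y + 1) + ∫(-1/(y**2 + 4)) dy + ∫(-4*exp(4*y)/5) dy.
Step 5. Evaluate the standard form: now 3*log(y - 5) - 2*log(y + 1) - atan(y/2)/2 + ∫(-4*exp(4*y)/5) dy.
Step 6. Evaluate the standard form: now -exp(4*y)/5 + 3*log(y - 5) - 2*log(y + 1) - atan(y/2)/2.
Answer: -exp(4*y)/5 + 3*log(y - 5) - 2*log(y + 1) - atan(y/2)/2.


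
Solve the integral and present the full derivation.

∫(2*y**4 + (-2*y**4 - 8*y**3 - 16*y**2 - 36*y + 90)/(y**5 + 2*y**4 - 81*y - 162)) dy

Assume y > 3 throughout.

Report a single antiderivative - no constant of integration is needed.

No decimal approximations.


Step 1. Rewrite: now ∫(2*y**4) dy + ∫((-2*y**4 - 8*y**3 - 16*y**2 - 36*y + 90)/(y**5 + 2*y**4 - 81*y - 162)) dy.
Step 2. Evaluate the standard form: now 2*y**5/5 + ∫((-2*y**4 - 8*y**3 - 16*y**2 - 36*y + 90)/(y**5 + 2*y**4 - 81*y - 162)) dy.
Step 3. Decompose ∫((-2*y**4 - 8*y**3 - 16*y**2 - 36*y + 90)/(y**5 + 2*y**4 - 81*y - 162)) dy by partial fractions, (-2*y**4 - 8*y**3 - 16*y**2 - 36*y + 90)/(y**5 + 2*y**4 - 81*y - 162) = -2/(y**2 + 9) + 1/(y + 3) - 2/(y + 2) - 1/(y - 3): now 2*y**5/5 + ∫(-1/(y - 3)) dy + ∫(-2/(y + 2)) dy + ∫(1/(y + 3)) dy + ∫(-2/(y**2 + 9)) dy.
Step 4. Evaluate the standard form [assuming y > -2]: now 2*y**5/5 - 2*log(y + 2) + ∫(-1/(y - 3)) dy + ∫(1/(y + 3)) dy + ∫(-2/(y**2 + 9)) dy.
Step 5. Evaluate the standard form [assuming y > 3]: now 2*y**5/5 - log(y - 3) - 2*log(y + 2) + ∫(1/(y + 3)) dy + ∫(-2/(y**2 + 9)) dy.
Step 6. Evaluate the standard form [assuming y > -3]: now 2*y**5/5 - log(y - 3) - 2*log(y + 2) + log(y + 3) + ∫(-2/(y**2 + 9)) dy.
Step 7. Evaluate the standard form: now 2*y**5/5 - log(y - 3) - 2*log(y + 2) + log(y + 3) - 2*atan(y/3)/3.
Answer: 2*y**5/5 - log(y - 3) - 2*log(y + 2) + log(y + 3) - 2*atan(y/3)/3.


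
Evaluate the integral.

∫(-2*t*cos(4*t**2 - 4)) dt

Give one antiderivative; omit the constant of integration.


Answer: -sin(4*t**2 - 4)/4.


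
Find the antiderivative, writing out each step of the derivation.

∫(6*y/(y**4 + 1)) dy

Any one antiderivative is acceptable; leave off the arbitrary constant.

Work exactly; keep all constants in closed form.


Step 1. Substitute u = y**2, turning ∫(6*y/(y**4 + 1)) dy into ∫(3/(u**2 + 1)) du: now ∫(3/(u**2 + 1)) du.
Step 2. Evaluate the standard form: now 3*atan(u).
Step 3. Substitute back u = y**2: now 3*atan(y**2).
Answer: 3*atan(y**2).


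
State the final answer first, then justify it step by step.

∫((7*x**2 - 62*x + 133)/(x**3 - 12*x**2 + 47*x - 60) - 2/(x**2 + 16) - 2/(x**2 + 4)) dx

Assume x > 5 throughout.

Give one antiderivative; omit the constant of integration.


The answer is -log(x - 5) + 3*log(x - 4) + 5*log(x - 3) - atan(x/4)/2 - atan(x/2).
Step 1. Rewrite: now ∫((7*x**2 - 62*x + 133)/(x**3 - 12*x**2 + 47*x - 60)) dx + ∫(-2/(x**2 + 4)) dx + ∫(-2/(x**2 + 16)) dx.
Step 2. Decompose ∫((7*x**2 - 62*x + 133)/(x**3 - 12*x**2 + 47*x - 60)) dx by partial fractions, (7*x**2 - 62*x + 133)/(x**3 - 12*x**2 + 47*x - 60) = 5/(x - 3) + 3/(x - 4) - 1/(x - 5): now ∫(-1/(x - 5)) dx + ∫(3/(x - 4)) dx + ∫(5/(x - 3)) dx + ∫(-2/(x**2 + 4)) dx + ∫(-2/(x**2 + 16)) dx.
Step 3. Evaluate the standard form [assuming x > 4]: now 3*log(x - 4) + ∫(-1/(x - 5)) dx + ∫(5/(x - 3)) dx + ∫(-2/(x**2 + 4)) dx + ∫(-2/(x**2 + 16)) dx.
Step 4. Evaluate the standard form [assuming x > 5]: now -log(x - 5) + 3*log(x - 4) + ∫(5/(x - 3)) dx + ∫(-2/(x**2 + 4)) dx + ∫(-2/(x**2 + 16)) dx.
Step 5. Evaluate the standard form [assuming x > 3]: now -log(x - 5) + 3*log(x - 4) + 5*log(x - 3) + ∫(-2/(x**2 + 4)) dx + ∫(-2/(x**2 + 16)) dx.
Step 6. Evaluate the standard form: now -log(x - 5) + 3*log(x - 4) + 5*log(x - 3) - atan(x/4)/2 + ∫(-2/(x**2 + 4)) dx.
Step 7. Evaluate the standard form: now -log(x - 5) + 3*log(x - 4) + 5*log(x - 3) - atan(x/4)/2 - atan(x/2).
Answer: -log(x - 5) + 3*log(x - 4) + 5*log(x - 3) - atan(x/4)/2 - atan(x/2).


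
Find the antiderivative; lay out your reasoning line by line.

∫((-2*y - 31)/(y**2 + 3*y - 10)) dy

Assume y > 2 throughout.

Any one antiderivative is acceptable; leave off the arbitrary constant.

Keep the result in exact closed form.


Step 1. Decompose ∫((-2*y - 31)/(y**2 + 3*y - 10)) dy by partial fractions, (-2*y - 31)/(y**2 + 3*y - 10) = 3/(y + 5) - 5/(y - 2): now ∫(-5/(y - 2)) dy + ∫(3/(y + 5)) dy.
Step 2. Evaluate the standard form [assuming y > -5]: now 3*log(y + 5) + ∫(-5/(y - 2)) dy.
Step 3. Evaluate the standard form [assuming y > 2]: now -5*log(y - 2) + 3*log(y + 5).
Answer: -5*log(y - 2) + 3*log(y + 5).


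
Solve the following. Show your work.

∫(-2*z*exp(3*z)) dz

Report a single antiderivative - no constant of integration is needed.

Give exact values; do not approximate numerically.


Step 1. Integrate ∫(-2*z*exp(3*z)) dz by parts with u = z, dv = (-2*exp(3*z)) dz, so v = -2*exp(3*z)/3: now -2*z*exp(3*z)/3 + ∫(2*exp(3*z)/3) dz.
Step 2. Evaluate the standard form: now -2*z*exp(3*z)/3 + 2*exp(3*z)/9.
Answer: -2*z*exp(3*z)/3 + 2*exp(3*z)/9.


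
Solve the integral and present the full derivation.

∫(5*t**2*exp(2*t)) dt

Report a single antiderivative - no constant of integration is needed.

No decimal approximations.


Step 1. Integrate ∫(5*t**2*exp(2*t)) dt by parts with u = t**2, dv = (5*exp(2*t)) dt, so v = 5*exp(2*t)/2: now 5*t**2*exp(2*t)/2 + ∫(-5*t*exp(2*t)) dt.
Step 2. Integrate ∫(-5*t*exp(2*t)) dt by parts with u = t, dv = (-5*exp(2*t)) dt, so v = -5*exp(2*t)/2: now 5*t**2*exp(2*t)/2 - 5*t*exp(2*t)/2 + ∫(5*exp(2*t)/2) dt.
Step 3. Evaluate the standard form: now 5*t**2*exp(2*t)/2 - 5*t*exp(2*t)/2 + 5*exp(2*t)/4.
Answer: 5*t**2*exp(2*t)/2 - 5*t*exp(2*t)/2 + 5*exp(2*t)/4.


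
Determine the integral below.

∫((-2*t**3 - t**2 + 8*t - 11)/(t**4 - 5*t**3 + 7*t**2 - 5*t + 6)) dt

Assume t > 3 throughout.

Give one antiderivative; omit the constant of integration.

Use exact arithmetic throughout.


Answer: -5*log(t - 3) + 3*log(t - 2) - 2*atan(t).


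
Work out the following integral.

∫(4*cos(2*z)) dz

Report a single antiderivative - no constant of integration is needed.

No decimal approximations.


Answer: 2*sin(2*z).


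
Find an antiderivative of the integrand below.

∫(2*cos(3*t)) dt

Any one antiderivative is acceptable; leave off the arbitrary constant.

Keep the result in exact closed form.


Answer: 2*sin(3*t)/3.


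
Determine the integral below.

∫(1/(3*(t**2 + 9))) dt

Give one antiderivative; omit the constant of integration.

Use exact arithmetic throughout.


Answer: atan(t/3)/9.


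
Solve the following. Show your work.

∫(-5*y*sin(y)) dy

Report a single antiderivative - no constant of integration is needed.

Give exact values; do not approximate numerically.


Step 1. Integrate ∫(-5*y*sin(y)) dy by parts with u = y, dv = (-5*sin(y)) dy, so v = 5*cos(y): now 5*y*cos(y) + ∫(-5*cos(y)) dy.
Step 2. Evaluate the standard form: now 5*y*cos(y) - 5*sin(y).
Answer: 5*y*cos(y) - 5*sin(y).


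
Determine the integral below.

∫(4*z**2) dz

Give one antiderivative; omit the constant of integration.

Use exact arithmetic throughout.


Answer: 4*z**3/3.


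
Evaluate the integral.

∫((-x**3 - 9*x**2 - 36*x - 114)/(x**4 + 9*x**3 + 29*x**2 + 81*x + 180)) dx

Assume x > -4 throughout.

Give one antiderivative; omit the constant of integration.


Answer: -2*log(x + 4) + log(x + 5) - atan(x/3).


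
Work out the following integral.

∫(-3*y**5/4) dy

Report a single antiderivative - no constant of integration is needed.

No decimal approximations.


Answer: -y**6/8.


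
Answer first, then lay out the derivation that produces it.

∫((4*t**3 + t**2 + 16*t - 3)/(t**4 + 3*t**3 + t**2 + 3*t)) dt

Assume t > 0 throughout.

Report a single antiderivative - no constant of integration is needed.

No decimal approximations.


The answer is -log(t) + 5*log(t + 3) + 4*atan(t).
Step 1. Decompose ∫((4*t**3 + t**2 + 16*t - 3)/(t**4 + 3*t**3 + t**2 + 3*t)) dt by partial fractions, (4*t**3 + t**2 + 16*t - 3)/(t**4 + 3*t**3 + t**2 + 3*t) = 4/(t**2 + 1) + 5/(t + 3) - 1/t: now ∫(-1/t) dt + ∫(5/(t + 3)) dt + ∫(4/(t**2 + 1)) dt.
Step 2. Evaluate the standard form [assuming t > 0]: now -log(t) + ∫(5/(t + 3)) dt + ∫(4/(t**2 + 1)) dt.
Step 3. Evaluate the standard form [assuming t > -3]: now -log(t) + 5*log(t + 3) + ∫(4/(t**2 + 1)) dt.
Step 4. Evaluate the standard form: now -log(t) + 5*log(t + 3) + 4*atan(t).
Answer: -log(t) + 5*log(t + 3) + 4*atan(t).


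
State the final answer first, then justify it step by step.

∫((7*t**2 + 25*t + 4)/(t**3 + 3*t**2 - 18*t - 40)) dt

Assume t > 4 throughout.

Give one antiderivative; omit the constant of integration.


The answer is 4*log(t - 4) + log(t + 2) + 2*log(t + 5).
Step 1. Decompose ∫((7*t**2 + 25*t + 4)/(t**3 + 3*t**2 - 18*t - 40)) dt by partial fractions, (7*t**2 + 25*t + 4)/(t**3 + 3*t**2 - 18*t - 40) = 2/(t + 5) + 1/(t + 2) + 4/(t - 4): now ∫(4/(t - 4)) dt + ∫(1/(t + 2)) dt + ∫(2/(t + 5)) dt.
Step 2. Evaluate the standard form [assuming t > -2]: now log(t + 2) + ∫(4/(t - 4)) dt + ∫(2/(t + 5)) dt.
Step 3. Evaluate the standard form [assuming t > 4]: now 4*log(t - 4) + log(t + 2) + ∫(2/(t + 5)) dt.
Step 4. Evaluate the standard form [assuming t > -5]: now 4*log(t - 4) + log(t + 2) + 2*log(t + 5).
Answer: 4*log(t - 4) + log(t + 2) + 2*log(t + 5).


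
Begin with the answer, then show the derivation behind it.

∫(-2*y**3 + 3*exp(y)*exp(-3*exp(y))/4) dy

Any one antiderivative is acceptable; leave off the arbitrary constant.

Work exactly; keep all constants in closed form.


The answer is -y**4/2 - exp(-3*exp(y))/4.
Step 1. Rewrite: now ∫(-2*y**3) dy + ∫(3*exp(y)*exp(-3*exp(y))/4) dy.
Step 2. Substitute u = exp(y), turning ∫(3*exp(y)*exp(-3*exp(y))/4) dy into ∫(3*exp(-3*u)/4) du: now ∫(-2*y**3) dy + ∫(3*exp(-3*u)/4) du.
Step 3. Evaluate the standard form: now ∫(-2*y**3) dy - exp(-3*u)/4.
Step 4. Substitute back u = exp(y): now ∫(-2*y**3) dy - exp(-3*exp(y))/4.
Step 5. Evaluate the standard form: now -y**4/2 - exp(-3*exp(y))/4.
Answer: -y**4/2 - exp(-3*exp(y))/4.


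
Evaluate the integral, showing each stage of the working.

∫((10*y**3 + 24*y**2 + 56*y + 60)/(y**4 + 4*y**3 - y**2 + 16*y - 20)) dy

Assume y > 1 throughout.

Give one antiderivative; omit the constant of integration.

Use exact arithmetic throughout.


Step 1. Decompose ∫((10*y**3 + 24*y**2 + 56*y + 60)/(y**4 + 4*y**3 - y**2 + 16*y - 20)) dy by partial fractions, (10*y**3 + 24*y**2 + 56*y + 60)/(y**4 + 4*y**3 - y**2 + 16*y - 20) = 4/(y**2 + 4) + 5/(y + 5) + 5/(y - 1): now ∫(5/(y - 1)) dy + ∫(5/(y + 5)) dy + ∫(4/(y**2 + 4)) dy.
Step 2. Evaluate the standard form [assuming y > -5]: now 5*log(y + 5) + ∫(5/(y - 1)) dy + ∫(4/(y**2 + 4)) dy.
Step 3. Evaluate the standard form [assuming y > 1]: now 5*log(y - 1) + 5*log(y + 5) + ∫(4/(y**2 + 4)) dy.
Step 4. Evaluate the standard form: now 5*log(y - 1) + 5*log(y + 5) + 2*atan(y/2).
Answer: 5*log(y - 1) + 5*log(y + 5) + 2*atan(y/2).


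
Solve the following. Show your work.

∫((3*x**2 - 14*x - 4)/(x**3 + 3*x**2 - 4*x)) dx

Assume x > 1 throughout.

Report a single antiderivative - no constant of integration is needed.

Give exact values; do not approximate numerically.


Step 1. Decompose ∫((3*x**2 - 14*x - 4)/(x**3 + 3*x**2 - 4*x)) dx by partial fractions, (3*x**2 - 14*x - 4)/(x**3 + 3*x**2 - 4*x) = 5/(x + 4) - 3/(x - 1) + 1/x: now ∫(1/x) dx + ∫(-3/(x - 1)) dx + ∫(5/(x + 4)) dx.
Step 2. Evaluate the standard form [assuming x > 1]: now -3*log(x - 1) + ∫(1/x) dx + ∫(5/(x + 4)) dx.
Step 3. Evaluate the standard form [assuming x > 0]: now log(x) - 3*log(x - 1) + ∫(5/(x + 4)) dx.
Step 4. Evaluate the standard form [assuming x > -4]: now log(x) - 3*log(x - 1) + 5*log(x + 4).
Answer: log(x) - 3*log(x - 1) + 5*log(x + 4).


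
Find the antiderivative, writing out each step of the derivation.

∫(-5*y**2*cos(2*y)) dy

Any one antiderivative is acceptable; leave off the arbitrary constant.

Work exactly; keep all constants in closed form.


Step 1. Integrate ∫(-5*y**2*cos(2*y)) dy by parts with u = y**2, dv = (-5*cos(2*y)) dy, so v = -5*sin(2*y)/2: now -5*y**2*sin(2*y)/2 + ∫(5*y*sin(2*y)) dy.
Step 2. Integrate ∫(5*y*sin(2*y)) dy by parts with u = y, dv = (5*sin(2*y)) dy, so v = -5*cos(2*y)/2: now -5*y**2*sin(2*y)/2 - 5*y*cos(2*y)/2 + ∫(5*cos(2*y)/2) dy.
Step 3. Evaluate the standard form: now -5*y**2*sin(2*y)/2 - 5*y*cos(2*y)/2 + 5*sin(2*y)/4.
Answer: -5*y**2*sin(2*y)/2 - 5*y*cos(2*y)/2 + 5*sin(2*y)/4.


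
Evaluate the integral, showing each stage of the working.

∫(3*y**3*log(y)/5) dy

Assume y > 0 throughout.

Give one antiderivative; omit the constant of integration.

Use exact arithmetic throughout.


Step 1. Integrate ∫(3*y**3*log(y)/5) dy by parts with u = log(y), dv = (3*y**3/5) dy, so v = 3*y**4/20 [assuming y > 0]: now 3*y**4*log(y)/20 + ∫(-3*y**3/20) dy.
Step 2. Evaluate the standard form: now 3*y**4*log(y)/20 - 3*y**4/80.
Answer: 3*y**4*log(y)/20 - 3*y**4/80.


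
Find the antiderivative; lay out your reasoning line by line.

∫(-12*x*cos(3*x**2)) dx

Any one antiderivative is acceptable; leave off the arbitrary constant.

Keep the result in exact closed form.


Step 1. Substitute u = x**2, turning ∫(-12*x*cos(3*x**2)) dx into ∫(-6*cos(3*u)) du: now ∫(-6*cos(3*u)) du.
Step 2. Evaluate the standard form: now -2*sin(3*u).
Step 3. Substitute back u = x**2: now -2*sin(3*x**2).
Answer: -2*sin(3*x**2).


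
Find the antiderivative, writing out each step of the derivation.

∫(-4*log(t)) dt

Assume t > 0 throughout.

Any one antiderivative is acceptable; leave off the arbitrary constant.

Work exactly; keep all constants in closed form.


Step 1. Integrate ∫(-4*log(t)) dt by parts with u = log(t), dv = (-4) dt, so v = -4*t [assuming t > 0]: now -4*t*log(t) + ∫(4) dt.
Step 2. Evaluate the standard form: now -4*t*log(t) + 4*t.
Answer: -4*t*log(t) + 4*t.


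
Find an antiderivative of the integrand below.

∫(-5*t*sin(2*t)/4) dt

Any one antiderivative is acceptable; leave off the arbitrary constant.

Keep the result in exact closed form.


Answer: 5*t*cos(2*t)/8 - 5*sin(2*t)/16.


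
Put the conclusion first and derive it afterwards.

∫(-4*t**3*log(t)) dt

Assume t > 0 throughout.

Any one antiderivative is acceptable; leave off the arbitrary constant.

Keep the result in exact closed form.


The answer is -t**4*log(t) + t**4/4.
Step 1. Integrate ∫(-4*t**3*log(t)) dt by parts with u = log(t), dv = (-4*t**3) dt, so v = -t**4 [assuming t > 0]: now -t**4*log(t) + ∫(t**3) dt.
Step 2. Evaluate the standard form: now -t**4*log(t) + t**4/4.
Answer: -t**4*log(t) + t**4/4.


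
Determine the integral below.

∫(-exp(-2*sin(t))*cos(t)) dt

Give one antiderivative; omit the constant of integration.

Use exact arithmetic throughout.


Answer: exp(-2*sin(t))/2.


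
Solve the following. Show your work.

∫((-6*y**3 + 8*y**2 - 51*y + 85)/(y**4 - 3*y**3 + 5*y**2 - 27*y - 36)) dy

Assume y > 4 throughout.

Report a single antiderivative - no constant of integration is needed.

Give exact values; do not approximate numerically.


Step 1. Decompose ∫((-6*y**3 + 8*y**2 - 51*y + 85)/(y**4 - 3*y**3 + 5*y**2 - 27*y - 36)) dy by partial fractions, (-6*y**3 + 8*y**2 - 51*y + 85)/(y**4 - 3*y**3 + 5*y**2 - 27*y - 36) = -1/(y**2 + 9) - 3/(y + 1) - 3/(y - 4): now ∫(-3/(y - 4)) dy + ∫(-3/(y + 1)) dy + ∫(-1/(y**2 + 9)) dy.
Step 2. Evaluate the standard form [assuming y > -1]: now -3*log(y + 1) + ∫(-3/(y - 4)) dy + ∫(-1/(y**2 + 9)) dy.
Step 3. Evaluate the standard form [assuming y > 4]: now -3*log(y - 4) - 3*log(y + 1) + ∫(-1/(y**2 + 9)) dy.
Step 4. Evaluate the standard form: now -3*log(y - 4) - 3*log(y + 1) - atan(y/3)/3.
Answer: -3*log(y - 4) - 3*log(y + 1) - atan(y/3)/3.


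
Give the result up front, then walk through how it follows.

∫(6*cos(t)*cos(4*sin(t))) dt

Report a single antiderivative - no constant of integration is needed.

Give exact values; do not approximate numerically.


The answer is 3*sin(4*sin(t))/2.
Step 1. Substitute u = sin(t), turning ∫(6*cos(t)*cos(4*sin(t))) dt into ∫(6*cos(4*u)) du: now ∫(6*cos(4*u)) du.
Step 2. Evaluate the standard form: now 3*sin(4*u)/2.
Step 3. Substitute back u = sin(t): now 3*sin(4*sin(t))/2.
Answer: 3*sin(4*sin(t))/2.


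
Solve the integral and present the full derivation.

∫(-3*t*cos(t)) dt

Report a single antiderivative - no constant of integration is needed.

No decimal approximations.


Step 1. Integrate ∫(-3*t*cos(t)) dt by parts with u = t, dv = (-3*cos(t)) dt, so v = -3*sin(t): now -3*t*sin(t) + ∫(3*sin(t)) dt.
Step 2. Evaluate the standard form: now -3*t*sin(t) - 3*cos(t).
Answer: -3*t*sin(t) - 3*cos(t).


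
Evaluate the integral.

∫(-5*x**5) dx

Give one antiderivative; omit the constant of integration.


Answer: -5*x**6/6.


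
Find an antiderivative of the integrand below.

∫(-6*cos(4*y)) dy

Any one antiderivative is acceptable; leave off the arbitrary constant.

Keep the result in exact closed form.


Answer: -3*sin(4*y)/2.


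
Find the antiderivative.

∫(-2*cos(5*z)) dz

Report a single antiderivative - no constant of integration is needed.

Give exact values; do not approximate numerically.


Answer: -2*sin(5*z)/5.


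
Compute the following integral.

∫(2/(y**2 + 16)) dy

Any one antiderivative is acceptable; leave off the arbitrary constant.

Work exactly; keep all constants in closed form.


Answer: atan(y/4)/2.


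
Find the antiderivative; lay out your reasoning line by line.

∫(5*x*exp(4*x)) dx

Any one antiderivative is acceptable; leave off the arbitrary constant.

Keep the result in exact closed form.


Step 1. Integrate ∫(5*x*exp(4*x)) dx by parts with u = x, dv = (5*exp(4*x)) dx, so v = 5*exp(4*x)/4: now 5*x*exp(4*x)/4 + ∫(-5*exp(4*x)/4) dx.
Step 2. Evaluate the standard form: now 5*x*exp(4*x)/4 - 5*exp(4*x)/16.
Answer: 5*x*exp(4*x)/4 - 5*exp(4*x)/16.


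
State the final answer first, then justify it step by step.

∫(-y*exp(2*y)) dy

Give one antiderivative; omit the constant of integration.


The answer is -y*exp(2*y)/2 + exp(2*y)/4.
Step 1. Integrate ∫(-y*exp(2*y)) dy by parts with u = y, dv = (-exp(2*y)) dy, so v = -exp(2*y)/2: now -y*exp(2*y)/2 + ∫(exp(2*y)/2) dy.
Step 2. Evaluate the standard form: now -y*exp(2*y)/2 + exp(2*y)/4.
Answer: -y*exp(2*y)/2 + exp(2*y)/4.


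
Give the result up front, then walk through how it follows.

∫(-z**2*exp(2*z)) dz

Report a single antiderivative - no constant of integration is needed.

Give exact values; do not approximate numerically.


The answer is -z**2*exp(2*z)/2 + z*exp(2*z)/2 - exp(2*z)/4.
Step 1. Integrate ∫(-z**2*exp(2*z)) dz by parts with u = z**2, dv = (-exp(2*z)) dz, so v = -exp(2*z)/2: now -z**2*exp(2*z)/2 + ∫(z*exp(2*z)) dz.
Step 2. Integrate ∫(z*exp(2*z)) dz by parts with u = z, dv = (exp(2*z)) dz, so v = exp(2*z)/2: now -z**2*exp(2*z)/2 + z*exp(2*z)/2 + ∫(-exp(2*z)/2) dz.
Step 3. Evaluate the standard form: now -z**2*exp(2*z)/2 + z*exp(2*z)/2 - exp(2*z)/4.
Answer: -z**2*exp(2*z)/2 + z*exp(2*z)/2 - exp(2*z)/4.


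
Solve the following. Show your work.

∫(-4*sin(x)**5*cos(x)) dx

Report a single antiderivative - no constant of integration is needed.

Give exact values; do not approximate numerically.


Step 1. Substitute u = sin(x), turning ∫(-4*sin(x)**5*cos(x)) dx into ∫(-4*u**5) du: now ∫(-4*u**5) du.
Step 2. Evaluate the standard form: now -2*u**6/3.
Step 3. Substitute back u = sin(x): now -2*sin(x)**6/3.
Answer: -2*sin(x)**6/3.


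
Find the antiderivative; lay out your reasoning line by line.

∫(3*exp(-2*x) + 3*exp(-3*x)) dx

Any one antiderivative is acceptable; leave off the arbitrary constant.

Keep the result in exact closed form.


Step 1. Rewrite: now ∫(3*exp(-3*x)) dx + ∫(3*exp(-2*x)) dx.
Step 2. Evaluate the standard form: now ∫(3*exp(-2*x)) dx - exp(-3*x).
Step 3. Evaluate the standard form: now -3*exp(-2*x)/2 - exp(-3*x).
Answer: -3*exp(-2*x)/2 - exp(-3*x).


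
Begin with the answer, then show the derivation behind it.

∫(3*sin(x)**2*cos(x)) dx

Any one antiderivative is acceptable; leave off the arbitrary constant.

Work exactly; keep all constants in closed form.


The answer is sin(x)**3.
Step 1. Substitute u = sin(x), turning ∫(3*sin(x)**2*cos(x)) dx into ∫(3*u**2) du: now ∫(3*u**2) du.
Step 2. Evaluate the standard form: now u**3.
Step 3. Substitute back u = sin(x): now sin(x)**3.
Answer: sin(x)**3.


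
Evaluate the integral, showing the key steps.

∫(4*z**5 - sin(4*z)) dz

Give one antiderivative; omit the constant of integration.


Step 1. Rewrite: now ∫(4*z**5) dz + ∫(-sin(4*z)) dz.
Step 2. Evaluate the standard form: now 2*z**6/3 + ∫(-sin(4*z)) dz.
Step 3. Evaluate the standard form: now 2*z**6/3 + cos(4*z)/4.
Answer: 2*z**6/3 + cos(4*z)/4.


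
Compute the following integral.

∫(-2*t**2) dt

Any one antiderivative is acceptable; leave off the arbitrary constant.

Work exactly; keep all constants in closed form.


Answer: -2*t**3/3.


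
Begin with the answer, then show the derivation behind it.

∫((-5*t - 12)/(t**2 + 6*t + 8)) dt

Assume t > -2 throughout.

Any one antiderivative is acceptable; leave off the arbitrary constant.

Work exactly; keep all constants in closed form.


The answer is -log(t + 2) - 4*log(t + 4).
Step 1. Decompose ∫((-5*t - 12)/(t**2 + 6*t + 8)) dt by partial fractions, (-5*t - 12)/(t**2 + 6*t + 8) = -4/(t + 4) - 1/(t + 2): now ∫(-1/(t + 2)) dt + ∫(-4/(t + 4)) dt.
Step 2. Evaluate the standard form [assuming t > -2]: now -log(t + 2) + ∫(-4/(t + 4)) dt.
Step 3. Evaluate the standard form [assuming t > -4]: now -log(t + 2) - 4*log(t + 4).
Answer: -log(t + 2) - 4*log(t + 4).


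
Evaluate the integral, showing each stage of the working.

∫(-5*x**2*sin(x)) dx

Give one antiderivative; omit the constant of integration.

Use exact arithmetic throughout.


Step 1. Integrate ∫(-5*x**2*sin(x)) dx by parts with u = x**2, dv = (-5*sin(x)) dx, so v = 5*cos(x): now 5*x**2*cos(x) + ∫(-10*x*cos(x)) dx.
Step 2. Integrate ∫(-10*x*cos(x)) dx by parts with u = x, dv = (-10*cos(x)) dx, so v = -10*sin(x): now 5*x**2*cos(x) - 10*x*sin(x) + ∫(10*sin(x)) dx.
Step 3. Evaluate the standard form: now 5*x**2*cos(x) - 10*x*sin(x) - 10*cos(x).
Answer: 5*x**2*cos(x) - 10*x*sin(x) - 10*cos(x).
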